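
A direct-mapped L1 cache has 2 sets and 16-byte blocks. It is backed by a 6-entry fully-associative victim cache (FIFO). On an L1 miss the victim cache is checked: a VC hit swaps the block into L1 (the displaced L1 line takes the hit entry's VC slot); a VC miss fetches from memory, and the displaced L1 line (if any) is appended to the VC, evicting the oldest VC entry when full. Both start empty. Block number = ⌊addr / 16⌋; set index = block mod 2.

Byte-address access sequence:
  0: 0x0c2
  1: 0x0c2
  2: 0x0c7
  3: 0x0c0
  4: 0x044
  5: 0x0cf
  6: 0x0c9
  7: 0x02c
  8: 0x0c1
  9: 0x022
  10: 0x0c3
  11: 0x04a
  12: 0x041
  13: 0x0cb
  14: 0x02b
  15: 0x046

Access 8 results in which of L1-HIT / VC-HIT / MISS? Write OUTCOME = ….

0: 0xc2 (blk 12, set 0) → MISS  vc=[]
1: 0xc2 (blk 12, set 0) → L1-HIT  vc=[]
2: 0xc7 (blk 12, set 0) → L1-HIT  vc=[]
3: 0xc0 (blk 12, set 0) → L1-HIT  vc=[]
4: 0x44 (blk 4, set 0) → MISS  vc=[12]
5: 0xcf (blk 12, set 0) → VC-HIT  vc=[4]
6: 0xc9 (blk 12, set 0) → L1-HIT  vc=[4]
7: 0x2c (blk 2, set 0) → MISS  vc=[4, 12]
8: 0xc1 (blk 12, set 0) → VC-HIT  vc=[4, 2]
9: 0x22 (blk 2, set 0) → VC-HIT  vc=[4, 12]
10: 0xc3 (blk 12, set 0) → VC-HIT  vc=[4, 2]
11: 0x4a (blk 4, set 0) → VC-HIT  vc=[12, 2]
12: 0x41 (blk 4, set 0) → L1-HIT  vc=[12, 2]
13: 0xcb (blk 12, set 0) → VC-HIT  vc=[4, 2]
14: 0x2b (blk 2, set 0) → VC-HIT  vc=[4, 12]
15: 0x46 (blk 4, set 0) → VC-HIT  vc=[2, 12]

OUTCOME = VC-HIT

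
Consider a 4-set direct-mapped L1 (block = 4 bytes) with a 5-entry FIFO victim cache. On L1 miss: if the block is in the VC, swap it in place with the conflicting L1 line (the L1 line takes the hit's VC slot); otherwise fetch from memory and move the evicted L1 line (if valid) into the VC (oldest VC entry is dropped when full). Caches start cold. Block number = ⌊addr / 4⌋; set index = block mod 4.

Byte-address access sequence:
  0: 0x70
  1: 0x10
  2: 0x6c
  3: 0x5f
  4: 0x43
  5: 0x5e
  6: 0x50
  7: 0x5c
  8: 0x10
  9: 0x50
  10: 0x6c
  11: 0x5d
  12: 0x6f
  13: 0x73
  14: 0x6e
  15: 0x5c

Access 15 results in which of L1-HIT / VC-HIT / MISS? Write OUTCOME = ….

  [0] addr=0x70 blk=28 s=0: MISS | VC []
  [1] addr=0x10 blk=4 s=0: MISS | VC [28]
  [2] addr=0x6c blk=27 s=3: MISS | VC [28]
  [3] addr=0x5f blk=23 s=3: MISS | VC [28, 27]
  [4] addr=0x43 blk=16 s=0: MISS | VC [28, 27, 4]
  [5] addr=0x5e blk=23 s=3: L1-HIT | VC [28, 27, 4]
  [6] addr=0x50 blk=20 s=0: MISS | VC [28, 27, 4, 16]
  [7] addr=0x5c blk=23 s=3: L1-HIT | VC [28, 27, 4, 16]
  [8] addr=0x10 blk=4 s=0: VC-HIT | VC [28, 27, 20, 16]
  [9] addr=0x50 blk=20 s=0: VC-HIT | VC [28, 27, 4, 16]
  [10] addr=0x6c blk=27 s=3: VC-HIT | VC [28, 23, 4, 16]
  [11] addr=0x5d blk=23 s=3: VC-HIT | VC [28, 27, 4, 16]
  [12] addr=0x6f blk=27 s=3: VC-HIT | VC [28, 23, 4, 16]
  [13] addr=0x73 blk=28 s=0: VC-HIT | VC [20, 23, 4, 16]
  [14] addr=0x6e blk=27 s=3: L1-HIT | VC [20, 23, 4, 16]
  [15] addr=0x5c blk=23 s=3: VC-HIT | VC [20, 27, 4, 16]

OUTCOME = VC-HIT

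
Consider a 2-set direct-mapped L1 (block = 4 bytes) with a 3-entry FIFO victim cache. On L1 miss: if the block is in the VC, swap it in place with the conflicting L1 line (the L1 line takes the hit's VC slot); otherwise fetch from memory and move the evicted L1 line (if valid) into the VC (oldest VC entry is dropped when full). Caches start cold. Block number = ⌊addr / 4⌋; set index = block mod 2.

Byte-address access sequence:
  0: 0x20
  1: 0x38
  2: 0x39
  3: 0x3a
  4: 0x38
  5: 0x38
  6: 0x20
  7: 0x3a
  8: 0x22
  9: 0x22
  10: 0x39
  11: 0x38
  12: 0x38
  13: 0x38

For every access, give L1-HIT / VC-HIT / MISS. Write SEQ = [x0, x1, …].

0: 0x20 (blk 8, set 0) → MISS  vc=[]
1: 0x38 (blk 14, set 0) → MISS  vc=[8]
2: 0x39 (blk 14, set 0) → L1-HIT  vc=[8]
3: 0x3a (blk 14, set 0) → L1-HIT  vc=[8]
4: 0x38 (blk 14, set 0) → L1-HIT  vc=[8]
5: 0x38 (blk 14, set 0) → L1-HIT  vc=[8]
6: 0x20 (blk 8, set 0) → VC-HIT  vc=[14]
7: 0x3a (blk 14, set 0) → VC-HIT  vc=[8]
8: 0x22 (blk 8, set 0) → VC-HIT  vc=[14]
9: 0x22 (blk 8, set 0) → L1-HIT  vc=[14]
10: 0x39 (blk 14, set 0) → VC-HIT  vc=[8]
11: 0x38 (blk 14, set 0) → L1-HIT  vc=[8]
12: 0x38 (blk 14, set 0) → L1-HIT  vc=[8]
13: 0x38 (blk 14, set 0) → L1-HIT  vc=[8]

SEQ = [MISS, MISS, L1-HIT, L1-HIT, L1-HIT, L1-HIT, VC-HIT, VC-HIT, VC-HIT, L1-HIT, VC-HIT, L1-HIT, L1-HIT, L1-HIT]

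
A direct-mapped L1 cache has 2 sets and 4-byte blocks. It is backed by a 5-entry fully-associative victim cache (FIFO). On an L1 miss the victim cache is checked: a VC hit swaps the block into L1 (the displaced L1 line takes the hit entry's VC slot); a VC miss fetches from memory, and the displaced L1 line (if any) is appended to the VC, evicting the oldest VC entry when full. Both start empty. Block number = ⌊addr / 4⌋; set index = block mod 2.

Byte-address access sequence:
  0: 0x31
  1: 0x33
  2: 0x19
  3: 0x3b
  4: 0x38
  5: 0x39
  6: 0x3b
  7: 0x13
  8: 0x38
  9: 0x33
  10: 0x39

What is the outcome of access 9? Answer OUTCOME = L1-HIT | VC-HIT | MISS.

#0 0x31→b12/s0 MISS; vc=[]
#1 0x33→b12/s0 L1-HIT; vc=[]
#2 0x19→b6/s0 MISS; vc=[12]
#3 0x3b→b14/s0 MISS; vc=[12,6]
#4 0x38→b14/s0 L1-HIT; vc=[12,6]
#5 0x39→b14/s0 L1-HIT; vc=[12,6]
#6 0x3b→b14/s0 L1-HIT; vc=[12,6]
#7 0x13→b4/s0 MISS; vc=[12,6,14]
#8 0x38→b14/s0 VC-HIT; vc=[12,6,4]
#9 0x33→b12/s0 VC-HIT; vc=[14,6,4]
#10 0x39→b14/s0 VC-HIT; vc=[12,6,4]

OUTCOME = VC-HIT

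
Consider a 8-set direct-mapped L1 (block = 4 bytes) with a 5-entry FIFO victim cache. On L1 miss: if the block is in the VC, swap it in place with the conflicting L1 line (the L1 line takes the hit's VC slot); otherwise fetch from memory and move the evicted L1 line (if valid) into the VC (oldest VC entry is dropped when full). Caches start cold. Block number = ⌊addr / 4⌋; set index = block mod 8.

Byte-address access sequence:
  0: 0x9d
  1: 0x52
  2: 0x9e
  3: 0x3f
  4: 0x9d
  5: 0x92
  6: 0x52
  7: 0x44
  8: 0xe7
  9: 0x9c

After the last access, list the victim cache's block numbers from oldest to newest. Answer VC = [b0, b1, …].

0: 0x9d (blk 39, set 7) → MISS  vc=[]
1: 0x52 (blk 20, set 4) → MISS  vc=[]
2: 0x9e (blk 39, set 7) → L1-HIT  vc=[]
3: 0x3f (blk 15, set 7) → MISS  vc=[39]
4: 0x9d (blk 39, set 7) → VC-HIT  vc=[15]
5: 0x92 (blk 36, set 4) → MISS  vc=[15, 20]
6: 0x52 (blk 20, set 4) → VC-HIT  vc=[15, 36]
7: 0x44 (blk 17, set 1) → MISS  vc=[15, 36]
8: 0xe7 (blk 57, set 1) → MISS  vc=[15, 36, 17]
9: 0x9c (blk 39, set 7) → L1-HIT  vc=[15, 36, 17]

VC = [15, 36, 17]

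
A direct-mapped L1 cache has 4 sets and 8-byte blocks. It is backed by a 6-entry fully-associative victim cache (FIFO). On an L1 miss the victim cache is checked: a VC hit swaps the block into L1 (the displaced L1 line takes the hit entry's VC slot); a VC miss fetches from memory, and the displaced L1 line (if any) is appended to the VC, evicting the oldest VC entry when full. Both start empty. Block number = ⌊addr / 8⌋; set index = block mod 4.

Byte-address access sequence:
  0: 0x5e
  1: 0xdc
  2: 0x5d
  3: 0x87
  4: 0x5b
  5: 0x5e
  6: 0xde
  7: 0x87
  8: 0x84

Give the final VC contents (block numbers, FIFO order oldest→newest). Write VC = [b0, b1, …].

0: 0x5e (blk 11, set 3) → MISS  vc=[]
1: 0xdc (blk 27, set 3) → MISS  vc=[11]
2: 0x5d (blk 11, set 3) → VC-HIT  vc=[27]
3: 0x87 (blk 16, set 0) → MISS  vc=[27]
4: 0x5b (blk 11, set 3) → L1-HIT  vc=[27]
5: 0x5e (blk 11, set 3) → L1-HIT  vc=[27]
6: 0xde (blk 27, set 3) → VC-HIT  vc=[11]
7: 0x87 (blk 16, set 0) → L1-HIT  vc=[11]
8: 0x84 (blk 16, set 0) → L1-HIT  vc=[11]

VC = [11]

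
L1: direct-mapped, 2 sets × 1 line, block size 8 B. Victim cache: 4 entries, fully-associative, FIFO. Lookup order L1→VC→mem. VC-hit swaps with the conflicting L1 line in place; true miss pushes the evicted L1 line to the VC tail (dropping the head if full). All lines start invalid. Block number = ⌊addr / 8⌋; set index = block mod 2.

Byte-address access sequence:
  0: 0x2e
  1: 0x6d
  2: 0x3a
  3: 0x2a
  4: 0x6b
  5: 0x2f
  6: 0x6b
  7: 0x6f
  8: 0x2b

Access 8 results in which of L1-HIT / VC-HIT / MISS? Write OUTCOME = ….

  [0] addr=0x2e blk=5 s=1: MISS | VC []
  [1] addr=0x6d blk=13 s=1: MISS | VC [5]
  [2] addr=0x3a blk=7 s=1: MISS | VC [5, 13]
  [3] addr=0x2a blk=5 s=1: VC-HIT | VC [7, 13]
  [4] addr=0x6b blk=13 s=1: VC-HIT | VC [7, 5]
  [5] addr=0x2f blk=5 s=1: VC-HIT | VC [7, 13]
  [6] addr=0x6b blk=13 s=1: VC-HIT | VC [7, 5]
  [7] addr=0x6f blk=13 s=1: L1-HIT | VC [7, 5]
  [8] addr=0x2b blk=5 s=1: VC-HIT | VC [7, 13]

OUTCOME = VC-HIT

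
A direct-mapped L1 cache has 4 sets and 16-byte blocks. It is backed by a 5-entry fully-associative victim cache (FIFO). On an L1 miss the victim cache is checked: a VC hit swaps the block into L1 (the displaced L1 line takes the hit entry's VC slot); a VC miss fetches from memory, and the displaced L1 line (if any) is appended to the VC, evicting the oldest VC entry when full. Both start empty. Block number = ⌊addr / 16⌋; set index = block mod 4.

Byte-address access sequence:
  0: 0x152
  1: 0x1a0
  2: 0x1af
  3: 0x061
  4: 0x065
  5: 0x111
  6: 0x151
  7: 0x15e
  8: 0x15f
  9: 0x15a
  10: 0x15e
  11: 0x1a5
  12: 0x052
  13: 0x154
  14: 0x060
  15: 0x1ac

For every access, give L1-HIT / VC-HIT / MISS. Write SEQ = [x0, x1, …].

SEQ = [MISS, MISS, L1-HIT, MISS, L1-HIT, MISS, VC-HIT, L1-HIT, L1-HIT, L1-HIT, L1-HIT, VC-HIT, MISS, VC-HIT, VC-HIT, VC-HIT]

  [0] addr=0x152 blk=21 s=1: MISS | VC []
  [1] addr=0x1a0 blk=26 s=2: MISS | VC []
  [2] addr=0x1af blk=26 s=2: L1-HIT | VC []
  [3] addr=0x61 blk=6 s=2: MISS | VC [26]
  [4] addr=0x65 blk=6 s=2: L1-HIT | VC [26]
  [5] addr=0x111 blk=17 s=1: MISS | VC [26, 21]
  [6] addr=0x151 blk=21 s=1: VC-HIT | VC [26, 17]
  [7] addr=0x15e blk=21 s=1: L1-HIT | VC [26, 17]
  [8] addr=0x15f blk=21 s=1: L1-HIT | VC [26, 17]
  [9] addr=0x15a blk=21 s=1: L1-HIT | VC [26, 17]
  [10] addr=0x15e blk=21 s=1: L1-HIT | VC [26, 17]
  [11] addr=0x1a5 blk=26 s=2: VC-HIT | VC [6, 17]
  [12] addr=0x52 blk=5 s=1: MISS | VC [6, 17, 21]
  [13] addr=0x154 blk=21 s=1: VC-HIT | VC [6, 17, 5]
  [14] addr=0x60 blk=6 s=2: VC-HIT | VC [26, 17, 5]
  [15] addr=0x1ac blk=26 s=2: VC-HIT | VC [6, 17, 5]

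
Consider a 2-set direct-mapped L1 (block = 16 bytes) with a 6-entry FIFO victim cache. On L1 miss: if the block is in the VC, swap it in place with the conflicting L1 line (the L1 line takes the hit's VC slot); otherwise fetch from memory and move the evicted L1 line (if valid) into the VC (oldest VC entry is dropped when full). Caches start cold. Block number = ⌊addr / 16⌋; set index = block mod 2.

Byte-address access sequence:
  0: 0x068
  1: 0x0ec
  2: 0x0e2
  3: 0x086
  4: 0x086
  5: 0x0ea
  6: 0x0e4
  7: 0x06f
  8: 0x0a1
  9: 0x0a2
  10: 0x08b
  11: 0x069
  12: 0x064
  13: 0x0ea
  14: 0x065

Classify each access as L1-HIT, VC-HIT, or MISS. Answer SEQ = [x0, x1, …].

0: 0x68 (blk 6, set 0) → MISS  vc=[]
1: 0xec (blk 14, set 0) → MISS  vc=[6]
2: 0xe2 (blk 14, set 0) → L1-HIT  vc=[6]
3: 0x86 (blk 8, set 0) → MISS  vc=[6, 14]
4: 0x86 (blk 8, set 0) → L1-HIT  vc=[6, 14]
5: 0xea (blk 14, set 0) → VC-HIT  vc=[6, 8]
6: 0xe4 (blk 14, set 0) → L1-HIT  vc=[6, 8]
7: 0x6f (blk 6, set 0) → VC-HIT  vc=[14, 8]
8: 0xa1 (blk 10, set 0) → MISS  vc=[14, 8, 6]
9: 0xa2 (blk 10, set 0) → L1-HIT  vc=[14, 8, 6]
10: 0x8b (blk 8, set 0) → VC-HIT  vc=[14, 10, 6]
11: 0x69 (blk 6, set 0) → VC-HIT  vc=[14, 10, 8]
12: 0x64 (blk 6, set 0) → L1-HIT  vc=[14, 10, 8]
13: 0xea (blk 14, set 0) → VC-HIT  vc=[6, 10, 8]
14: 0x65 (blk 6, set 0) → VC-HIT  vc=[14, 10, 8]

SEQ = [MISS, MISS, L1-HIT, MISS, L1-HIT, VC-HIT, L1-HIT, VC-HIT, MISS, L1-HIT, VC-HIT, VC-HIT, L1-HIT, VC-HIT, VC-HIT]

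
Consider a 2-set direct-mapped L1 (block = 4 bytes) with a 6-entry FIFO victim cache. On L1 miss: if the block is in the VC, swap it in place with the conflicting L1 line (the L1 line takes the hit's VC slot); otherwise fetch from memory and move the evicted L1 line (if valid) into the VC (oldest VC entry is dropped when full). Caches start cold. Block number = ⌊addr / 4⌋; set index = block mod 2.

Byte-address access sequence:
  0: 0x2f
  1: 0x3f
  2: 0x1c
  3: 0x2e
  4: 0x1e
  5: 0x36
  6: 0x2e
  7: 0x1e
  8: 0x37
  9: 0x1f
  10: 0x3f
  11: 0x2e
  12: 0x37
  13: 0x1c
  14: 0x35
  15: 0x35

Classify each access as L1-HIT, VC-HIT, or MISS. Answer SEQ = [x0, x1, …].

SEQ = [MISS, MISS, MISS, VC-HIT, VC-HIT, MISS, VC-HIT, VC-HIT, VC-HIT, VC-HIT, VC-HIT, VC-HIT, VC-HIT, VC-HIT, VC-HIT, L1-HIT]

  [0] addr=0x2f blk=11 s=1: MISS | VC []
  [1] addr=0x3f blk=15 s=1: MISS | VC [11]
  [2] addr=0x1c blk=7 s=1: MISS | VC [11, 15]
  [3] addr=0x2e blk=11 s=1: VC-HIT | VC [7, 15]
  [4] addr=0x1e blk=7 s=1: VC-HIT | VC [11, 15]
  [5] addr=0x36 blk=13 s=1: MISS | VC [11, 15, 7]
  [6] addr=0x2e blk=11 s=1: VC-HIT | VC [13, 15, 7]
  [7] addr=0x1e blk=7 s=1: VC-HIT | VC [13, 15, 11]
  [8] addr=0x37 blk=13 s=1: VC-HIT | VC [7, 15, 11]
  [9] addr=0x1f blk=7 s=1: VC-HIT | VC [13, 15, 11]
  [10] addr=0x3f blk=15 s=1: VC-HIT | VC [13, 7, 11]
  [11] addr=0x2e blk=11 s=1: VC-HIT | VC [13, 7, 15]
  [12] addr=0x37 blk=13 s=1: VC-HIT | VC [11, 7, 15]
  [13] addr=0x1c blk=7 s=1: VC-HIT | VC [11, 13, 15]
  [14] addr=0x35 blk=13 s=1: VC-HIT | VC [11, 7, 15]
  [15] addr=0x35 blk=13 s=1: L1-HIT | VC [11, 7, 15]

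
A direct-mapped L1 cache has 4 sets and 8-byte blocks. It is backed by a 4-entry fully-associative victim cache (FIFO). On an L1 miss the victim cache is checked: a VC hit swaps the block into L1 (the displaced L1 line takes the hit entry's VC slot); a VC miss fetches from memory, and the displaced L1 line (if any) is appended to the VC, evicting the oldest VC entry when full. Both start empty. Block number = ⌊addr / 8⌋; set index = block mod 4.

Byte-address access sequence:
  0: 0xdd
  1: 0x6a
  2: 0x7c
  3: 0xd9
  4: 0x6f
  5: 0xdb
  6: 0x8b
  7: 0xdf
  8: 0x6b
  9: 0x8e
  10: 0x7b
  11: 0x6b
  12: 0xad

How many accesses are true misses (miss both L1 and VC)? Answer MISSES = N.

#0 0xdd→b27/s3 MISS; vc=[]
#1 0x6a→b13/s1 MISS; vc=[]
#2 0x7c→b15/s3 MISS; vc=[27]
#3 0xd9→b27/s3 VC-HIT; vc=[15]
#4 0x6f→b13/s1 L1-HIT; vc=[15]
#5 0xdb→b27/s3 L1-HIT; vc=[15]
#6 0x8b→b17/s1 MISS; vc=[15,13]
#7 0xdf→b27/s3 L1-HIT; vc=[15,13]
#8 0x6b→b13/s1 VC-HIT; vc=[15,17]
#9 0x8e→b17/s1 VC-HIT; vc=[15,13]
#10 0x7b→b15/s3 VC-HIT; vc=[27,13]
#11 0x6b→b13/s1 VC-HIT; vc=[27,17]
#12 0xad→b21/s1 MISS; vc=[27,17,13]

MISSES = 5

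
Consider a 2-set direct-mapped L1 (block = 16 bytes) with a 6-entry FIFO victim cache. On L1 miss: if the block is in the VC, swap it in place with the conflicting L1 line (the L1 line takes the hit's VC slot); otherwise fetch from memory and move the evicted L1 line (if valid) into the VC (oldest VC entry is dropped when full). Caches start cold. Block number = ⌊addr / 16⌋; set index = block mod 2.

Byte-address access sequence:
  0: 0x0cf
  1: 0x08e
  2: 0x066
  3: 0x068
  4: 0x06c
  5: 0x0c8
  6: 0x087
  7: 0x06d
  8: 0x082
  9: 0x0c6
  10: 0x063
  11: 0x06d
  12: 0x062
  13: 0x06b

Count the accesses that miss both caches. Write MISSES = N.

MISSES = 3

#0 0xcf→b12/s0 MISS; vc=[]
#1 0x8e→b8/s0 MISS; vc=[12]
#2 0x66→b6/s0 MISS; vc=[12,8]
#3 0x68→b6/s0 L1-HIT; vc=[12,8]
#4 0x6c→b6/s0 L1-HIT; vc=[12,8]
#5 0xc8→b12/s0 VC-HIT; vc=[6,8]
#6 0x87→b8/s0 VC-HIT; vc=[6,12]
#7 0x6d→b6/s0 VC-HIT; vc=[8,12]
#8 0x82→b8/s0 VC-HIT; vc=[6,12]
#9 0xc6→b12/s0 VC-HIT; vc=[6,8]
#10 0x63→b6/s0 VC-HIT; vc=[12,8]
#11 0x6d→b6/s0 L1-HIT; vc=[12,8]
#12 0x62→b6/s0 L1-HIT; vc=[12,8]
#13 0x6b→b6/s0 L1-HIT; vc=[12,8]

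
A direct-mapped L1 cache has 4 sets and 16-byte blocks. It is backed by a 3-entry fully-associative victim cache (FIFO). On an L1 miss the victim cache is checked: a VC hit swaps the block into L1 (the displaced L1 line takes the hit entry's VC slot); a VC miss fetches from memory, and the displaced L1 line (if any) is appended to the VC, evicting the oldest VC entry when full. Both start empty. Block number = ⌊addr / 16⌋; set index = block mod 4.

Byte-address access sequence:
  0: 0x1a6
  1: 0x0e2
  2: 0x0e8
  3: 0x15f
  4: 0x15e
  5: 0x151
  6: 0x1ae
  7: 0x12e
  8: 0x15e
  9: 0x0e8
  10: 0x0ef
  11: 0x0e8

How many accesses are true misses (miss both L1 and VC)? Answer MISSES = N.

MISSES = 4

0: 0x1a6 (blk 26, set 2) → MISS  vc=[]
1: 0xe2 (blk 14, set 2) → MISS  vc=[26]
2: 0xe8 (blk 14, set 2) → L1-HIT  vc=[26]
3: 0x15f (blk 21, set 1) → MISS  vc=[26]
4: 0x15e (blk 21, set 1) → L1-HIT  vc=[26]
5: 0x151 (blk 21, set 1) → L1-HIT  vc=[26]
6: 0x1ae (blk 26, set 2) → VC-HIT  vc=[14]
7: 0x12e (blk 18, set 2) → MISS  vc=[14, 26]
8: 0x15e (blk 21, set 1) → L1-HIT  vc=[14, 26]
9: 0xe8 (blk 14, set 2) → VC-HIT  vc=[18, 26]
10: 0xef (blk 14, set 2) → L1-HIT  vc=[18, 26]
11: 0xe8 (blk 14, set 2) → L1-HIT  vc=[18, 26]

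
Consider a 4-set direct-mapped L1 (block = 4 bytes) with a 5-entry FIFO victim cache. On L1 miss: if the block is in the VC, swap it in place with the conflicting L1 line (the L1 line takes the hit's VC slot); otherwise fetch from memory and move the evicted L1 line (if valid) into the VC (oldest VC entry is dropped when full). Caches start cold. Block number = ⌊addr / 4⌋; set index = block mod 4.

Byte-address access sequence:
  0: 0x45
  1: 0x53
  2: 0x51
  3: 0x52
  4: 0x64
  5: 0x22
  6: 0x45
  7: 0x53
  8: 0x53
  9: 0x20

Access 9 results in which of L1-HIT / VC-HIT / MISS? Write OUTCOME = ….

OUTCOME = VC-HIT

0: 0x45 (blk 17, set 1) → MISS  vc=[]
1: 0x53 (blk 20, set 0) → MISS  vc=[]
2: 0x51 (blk 20, set 0) → L1-HIT  vc=[]
3: 0x52 (blk 20, set 0) → L1-HIT  vc=[]
4: 0x64 (blk 25, set 1) → MISS  vc=[17]
5: 0x22 (blk 8, set 0) → MISS  vc=[17, 20]
6: 0x45 (blk 17, set 1) → VC-HIT  vc=[25, 20]
7: 0x53 (blk 20, set 0) → VC-HIT  vc=[25, 8]
8: 0x53 (blk 20, set 0) → L1-HIT  vc=[25, 8]
9: 0x20 (blk 8, set 0) → VC-HIT  vc=[25, 20]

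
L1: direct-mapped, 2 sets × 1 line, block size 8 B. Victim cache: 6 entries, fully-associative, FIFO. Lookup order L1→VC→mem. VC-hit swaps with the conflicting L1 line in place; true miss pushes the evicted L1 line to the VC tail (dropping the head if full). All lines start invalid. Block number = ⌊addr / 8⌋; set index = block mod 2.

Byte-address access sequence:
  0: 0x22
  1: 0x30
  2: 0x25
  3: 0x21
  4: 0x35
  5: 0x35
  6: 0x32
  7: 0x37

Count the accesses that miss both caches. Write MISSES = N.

MISSES = 2

0: 0x22 (blk 4, set 0) → MISS  vc=[]
1: 0x30 (blk 6, set 0) → MISS  vc=[4]
2: 0x25 (blk 4, set 0) → VC-HIT  vc=[6]
3: 0x21 (blk 4, set 0) → L1-HIT  vc=[6]
4: 0x35 (blk 6, set 0) → VC-HIT  vc=[4]
5: 0x35 (blk 6, set 0) → L1-HIT  vc=[4]
6: 0x32 (blk 6, set 0) → L1-HIT  vc=[4]
7: 0x37 (blk 6, set 0) → L1-HIT  vc=[4]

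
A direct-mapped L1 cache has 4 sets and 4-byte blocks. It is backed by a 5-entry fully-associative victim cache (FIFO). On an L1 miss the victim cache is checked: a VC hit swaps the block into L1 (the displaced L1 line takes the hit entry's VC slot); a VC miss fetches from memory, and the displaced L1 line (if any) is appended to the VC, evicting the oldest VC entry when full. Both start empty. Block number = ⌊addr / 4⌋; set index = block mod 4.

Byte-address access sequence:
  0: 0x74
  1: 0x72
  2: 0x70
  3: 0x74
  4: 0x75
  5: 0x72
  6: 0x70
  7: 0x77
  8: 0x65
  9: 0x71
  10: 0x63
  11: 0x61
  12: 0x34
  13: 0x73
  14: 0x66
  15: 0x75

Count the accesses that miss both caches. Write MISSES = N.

MISSES = 5

#0 0x74→b29/s1 MISS; vc=[]
#1 0x72→b28/s0 MISS; vc=[]
#2 0x70→b28/s0 L1-HIT; vc=[]
#3 0x74→b29/s1 L1-HIT; vc=[]
#4 0x75→b29/s1 L1-HIT; vc=[]
#5 0x72→b28/s0 L1-HIT; vc=[]
#6 0x70→b28/s0 L1-HIT; vc=[]
#7 0x77→b29/s1 L1-HIT; vc=[]
#8 0x65→b25/s1 MISS; vc=[29]
#9 0x71→b28/s0 L1-HIT; vc=[29]
#10 0x63→b24/s0 MISS; vc=[29,28]
#11 0x61→b24/s0 L1-HIT; vc=[29,28]
#12 0x34→b13/s1 MISS; vc=[29,28,25]
#13 0x73→b28/s0 VC-HIT; vc=[29,24,25]
#14 0x66→b25/s1 VC-HIT; vc=[29,24,13]
#15 0x75→b29/s1 VC-HIT; vc=[25,24,13]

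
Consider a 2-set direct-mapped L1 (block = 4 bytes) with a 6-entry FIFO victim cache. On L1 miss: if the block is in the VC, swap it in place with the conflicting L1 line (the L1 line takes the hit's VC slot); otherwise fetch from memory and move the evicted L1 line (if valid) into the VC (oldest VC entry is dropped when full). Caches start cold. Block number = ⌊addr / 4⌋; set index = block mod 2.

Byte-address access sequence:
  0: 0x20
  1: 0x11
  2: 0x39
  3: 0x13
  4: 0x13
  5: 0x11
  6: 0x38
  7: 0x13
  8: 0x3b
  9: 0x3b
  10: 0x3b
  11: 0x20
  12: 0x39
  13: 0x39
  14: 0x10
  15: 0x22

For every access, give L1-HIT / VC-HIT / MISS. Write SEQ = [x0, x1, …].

SEQ = [MISS, MISS, MISS, VC-HIT, L1-HIT, L1-HIT, VC-HIT, VC-HIT, VC-HIT, L1-HIT, L1-HIT, VC-HIT, VC-HIT, L1-HIT, VC-HIT, VC-HIT]

#0 0x20→b8/s0 MISS; vc=[]
#1 0x11→b4/s0 MISS; vc=[8]
#2 0x39→b14/s0 MISS; vc=[8,4]
#3 0x13→b4/s0 VC-HIT; vc=[8,14]
#4 0x13→b4/s0 L1-HIT; vc=[8,14]
#5 0x11→b4/s0 L1-HIT; vc=[8,14]
#6 0x38→b14/s0 VC-HIT; vc=[8,4]
#7 0x13→b4/s0 VC-HIT; vc=[8,14]
#8 0x3b→b14/s0 VC-HIT; vc=[8,4]
#9 0x3b→b14/s0 L1-HIT; vc=[8,4]
#10 0x3b→b14/s0 L1-HIT; vc=[8,4]
#11 0x20→b8/s0 VC-HIT; vc=[14,4]
#12 0x39→b14/s0 VC-HIT; vc=[8,4]
#13 0x39→b14/s0 L1-HIT; vc=[8,4]
#14 0x10→b4/s0 VC-HIT; vc=[8,14]
#15 0x22→b8/s0 VC-HIT; vc=[4,14]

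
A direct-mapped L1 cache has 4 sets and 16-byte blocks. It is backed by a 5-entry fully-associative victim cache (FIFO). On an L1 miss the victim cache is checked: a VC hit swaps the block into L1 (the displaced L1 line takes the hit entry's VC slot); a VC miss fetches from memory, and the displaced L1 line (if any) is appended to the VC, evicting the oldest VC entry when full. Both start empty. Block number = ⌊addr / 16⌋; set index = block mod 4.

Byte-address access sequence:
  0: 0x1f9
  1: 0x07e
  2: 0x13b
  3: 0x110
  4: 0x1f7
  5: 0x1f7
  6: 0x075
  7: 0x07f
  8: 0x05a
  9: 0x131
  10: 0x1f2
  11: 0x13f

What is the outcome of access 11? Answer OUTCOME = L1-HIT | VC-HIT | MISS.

OUTCOME = VC-HIT

0: 0x1f9 (blk 31, set 3) → MISS  vc=[]
1: 0x7e (blk 7, set 3) → MISS  vc=[31]
2: 0x13b (blk 19, set 3) → MISS  vc=[31, 7]
3: 0x110 (blk 17, set 1) → MISS  vc=[31, 7]
4: 0x1f7 (blk 31, set 3) → VC-HIT  vc=[19, 7]
5: 0x1f7 (blk 31, set 3) → L1-HIT  vc=[19, 7]
6: 0x75 (blk 7, set 3) → VC-HIT  vc=[19, 31]
7: 0x7f (blk 7, set 3) → L1-HIT  vc=[19, 31]
8: 0x5a (blk 5, set 1) → MISS  vc=[19, 31, 17]
9: 0x131 (blk 19, set 3) → VC-HIT  vc=[7, 31, 17]
10: 0x1f2 (blk 31, set 3) → VC-HIT  vc=[7, 19, 17]
11: 0x13f (blk 19, set 3) → VC-HIT  vc=[7, 31, 17]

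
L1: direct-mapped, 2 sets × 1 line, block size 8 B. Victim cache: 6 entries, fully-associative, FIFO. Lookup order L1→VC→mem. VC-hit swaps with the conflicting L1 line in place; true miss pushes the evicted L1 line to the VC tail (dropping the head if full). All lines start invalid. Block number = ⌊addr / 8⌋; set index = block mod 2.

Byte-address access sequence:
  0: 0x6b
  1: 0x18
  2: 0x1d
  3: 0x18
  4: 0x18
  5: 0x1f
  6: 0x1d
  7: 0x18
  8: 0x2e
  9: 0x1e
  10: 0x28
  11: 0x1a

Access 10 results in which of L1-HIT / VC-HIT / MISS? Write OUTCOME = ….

OUTCOME = VC-HIT

  [0] addr=0x6b blk=13 s=1: MISS | VC []
  [1] addr=0x18 blk=3 s=1: MISS | VC [13]
  [2] addr=0x1d blk=3 s=1: L1-HIT | VC [13]
  [3] addr=0x18 blk=3 s=1: L1-HIT | VC [13]
  [4] addr=0x18 blk=3 s=1: L1-HIT | VC [13]
  [5] addr=0x1f blk=3 s=1: L1-HIT | VC [13]
  [6] addr=0x1d blk=3 s=1: L1-HIT | VC [13]
  [7] addr=0x18 blk=3 s=1: L1-HIT | VC [13]
  [8] addr=0x2e blk=5 s=1: MISS | VC [13, 3]
  [9] addr=0x1e blk=3 s=1: VC-HIT | VC [13, 5]
  [10] addr=0x28 blk=5 s=1: VC-HIT | VC [13, 3]
  [11] addr=0x1a blk=3 s=1: VC-HIT | VC [13, 5]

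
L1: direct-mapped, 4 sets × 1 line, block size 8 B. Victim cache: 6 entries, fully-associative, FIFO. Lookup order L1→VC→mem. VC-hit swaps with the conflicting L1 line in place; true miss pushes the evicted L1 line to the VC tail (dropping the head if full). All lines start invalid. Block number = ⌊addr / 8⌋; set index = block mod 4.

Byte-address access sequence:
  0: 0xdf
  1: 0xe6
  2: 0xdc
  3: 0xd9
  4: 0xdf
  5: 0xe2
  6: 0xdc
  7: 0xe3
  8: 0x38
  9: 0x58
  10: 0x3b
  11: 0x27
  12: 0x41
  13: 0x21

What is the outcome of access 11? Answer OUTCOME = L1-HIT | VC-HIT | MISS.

OUTCOME = MISS

  [0] addr=0xdf blk=27 s=3: MISS | VC []
  [1] addr=0xe6 blk=28 s=0: MISS | VC []
  [2] addr=0xdc blk=27 s=3: L1-HIT | VC []
  [3] addr=0xd9 blk=27 s=3: L1-HIT | VC []
  [4] addr=0xdf blk=27 s=3: L1-HIT | VC []
  [5] addr=0xe2 blk=28 s=0: L1-HIT | VC []
  [6] addr=0xdc blk=27 s=3: L1-HIT | VC []
  [7] addr=0xe3 blk=28 s=0: L1-HIT | VC []
  [8] addr=0x38 blk=7 s=3: MISS | VC [27]
  [9] addr=0x58 blk=11 s=3: MISS | VC [27, 7]
  [10] addr=0x3b blk=7 s=3: VC-HIT | VC [27, 11]
  [11] addr=0x27 blk=4 s=0: MISS | VC [27, 11, 28]
  [12] addr=0x41 blk=8 s=0: MISS | VC [27, 11, 28, 4]
  [13] addr=0x21 blk=4 s=0: VC-HIT | VC [27, 11, 28, 8]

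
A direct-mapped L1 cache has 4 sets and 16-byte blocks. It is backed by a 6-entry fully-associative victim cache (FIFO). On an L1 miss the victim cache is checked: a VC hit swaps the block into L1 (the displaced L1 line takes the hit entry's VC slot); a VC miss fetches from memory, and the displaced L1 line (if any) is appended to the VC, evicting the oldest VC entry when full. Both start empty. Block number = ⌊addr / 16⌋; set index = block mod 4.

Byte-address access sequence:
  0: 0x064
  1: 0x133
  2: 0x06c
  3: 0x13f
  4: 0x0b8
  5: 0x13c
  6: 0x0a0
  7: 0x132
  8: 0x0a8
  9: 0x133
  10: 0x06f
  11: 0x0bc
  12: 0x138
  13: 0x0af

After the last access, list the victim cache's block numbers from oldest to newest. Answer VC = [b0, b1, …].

VC = [11, 6]

  [0] addr=0x64 blk=6 s=2: MISS | VC []
  [1] addr=0x133 blk=19 s=3: MISS | VC []
  [2] addr=0x6c blk=6 s=2: L1-HIT | VC []
  [3] addr=0x13f blk=19 s=3: L1-HIT | VC []
  [4] addr=0xb8 blk=11 s=3: MISS | VC [19]
  [5] addr=0x13c blk=19 s=3: VC-HIT | VC [11]
  [6] addr=0xa0 blk=10 s=2: MISS | VC [11, 6]
  [7] addr=0x132 blk=19 s=3: L1-HIT | VC [11, 6]
  [8] addr=0xa8 blk=10 s=2: L1-HIT | VC [11, 6]
  [9] addr=0x133 blk=19 s=3: L1-HIT | VC [11, 6]
  [10] addr=0x6f blk=6 s=2: VC-HIT | VC [11, 10]
  [11] addr=0xbc blk=11 s=3: VC-HIT | VC [19, 10]
  [12] addr=0x138 blk=19 s=3: VC-HIT | VC [11, 10]
  [13] addr=0xaf blk=10 s=2: VC-HIT | VC [11, 6]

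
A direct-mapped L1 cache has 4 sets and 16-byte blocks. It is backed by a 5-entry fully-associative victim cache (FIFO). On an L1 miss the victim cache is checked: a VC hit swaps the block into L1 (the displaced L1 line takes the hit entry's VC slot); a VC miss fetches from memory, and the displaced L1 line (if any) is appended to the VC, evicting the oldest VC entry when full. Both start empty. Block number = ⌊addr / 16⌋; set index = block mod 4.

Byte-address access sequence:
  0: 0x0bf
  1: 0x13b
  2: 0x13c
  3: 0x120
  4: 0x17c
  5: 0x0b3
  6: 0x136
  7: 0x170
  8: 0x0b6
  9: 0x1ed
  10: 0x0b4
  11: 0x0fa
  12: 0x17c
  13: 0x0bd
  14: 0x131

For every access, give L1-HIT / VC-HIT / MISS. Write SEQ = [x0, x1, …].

SEQ = [MISS, MISS, L1-HIT, MISS, MISS, VC-HIT, VC-HIT, VC-HIT, VC-HIT, MISS, L1-HIT, MISS, VC-HIT, VC-HIT, VC-HIT]

0: 0xbf (blk 11, set 3) → MISS  vc=[]
1: 0x13b (blk 19, set 3) → MISS  vc=[11]
2: 0x13c (blk 19, set 3) → L1-HIT  vc=[11]
3: 0x120 (blk 18, set 2) → MISS  vc=[11]
4: 0x17c (blk 23, set 3) → MISS  vc=[11, 19]
5: 0xb3 (blk 11, set 3) → VC-HIT  vc=[23, 19]
6: 0x136 (blk 19, set 3) → VC-HIT  vc=[23, 11]
7: 0x170 (blk 23, set 3) → VC-HIT  vc=[19, 11]
8: 0xb6 (blk 11, set 3) → VC-HIT  vc=[19, 23]
9: 0x1ed (blk 30, set 2) → MISS  vc=[19, 23, 18]
10: 0xb4 (blk 11, set 3) → L1-HIT  vc=[19, 23, 18]
11: 0xfa (blk 15, set 3) → MISS  vc=[19, 23, 18, 11]
12: 0x17c (blk 23, set 3) → VC-HIT  vc=[19, 15, 18, 11]
13: 0xbd (blk 11, set 3) → VC-HIT  vc=[19, 15, 18, 23]
14: 0x131 (blk 19, set 3) → VC-HIT  vc=[11, 15, 18, 23]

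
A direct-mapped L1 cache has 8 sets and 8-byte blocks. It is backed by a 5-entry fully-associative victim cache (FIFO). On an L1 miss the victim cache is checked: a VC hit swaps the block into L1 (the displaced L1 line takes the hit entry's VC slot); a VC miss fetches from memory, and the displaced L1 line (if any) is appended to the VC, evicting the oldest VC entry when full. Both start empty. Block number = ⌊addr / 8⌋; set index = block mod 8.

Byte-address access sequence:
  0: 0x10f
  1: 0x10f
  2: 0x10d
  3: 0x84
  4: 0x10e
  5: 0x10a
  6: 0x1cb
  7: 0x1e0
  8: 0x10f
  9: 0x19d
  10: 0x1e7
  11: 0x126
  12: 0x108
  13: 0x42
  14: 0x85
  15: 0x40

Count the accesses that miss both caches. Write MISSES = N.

MISSES = 7

  [0] addr=0x10f blk=33 s=1: MISS | VC []
  [1] addr=0x10f blk=33 s=1: L1-HIT | VC []
  [2] addr=0x10d blk=33 s=1: L1-HIT | VC []
  [3] addr=0x84 blk=16 s=0: MISS | VC []
  [4] addr=0x10e blk=33 s=1: L1-HIT | VC []
  [5] addr=0x10a blk=33 s=1: L1-HIT | VC []
  [6] addr=0x1cb blk=57 s=1: MISS | VC [33]
  [7] addr=0x1e0 blk=60 s=4: MISS | VC [33]
  [8] addr=0x10f blk=33 s=1: VC-HIT | VC [57]
  [9] addr=0x19d blk=51 s=3: MISS | VC [57]
  [10] addr=0x1e7 blk=60 s=4: L1-HIT | VC [57]
  [11] addr=0x126 blk=36 s=4: MISS | VC [57, 60]
  [12] addr=0x108 blk=33 s=1: L1-HIT | VC [57, 60]
  [13] addr=0x42 blk=8 s=0: MISS | VC [57, 60, 16]
  [14] addr=0x85 blk=16 s=0: VC-HIT | VC [57, 60, 8]
  [15] addr=0x40 blk=8 s=0: VC-HIT | VC [57, 60, 16]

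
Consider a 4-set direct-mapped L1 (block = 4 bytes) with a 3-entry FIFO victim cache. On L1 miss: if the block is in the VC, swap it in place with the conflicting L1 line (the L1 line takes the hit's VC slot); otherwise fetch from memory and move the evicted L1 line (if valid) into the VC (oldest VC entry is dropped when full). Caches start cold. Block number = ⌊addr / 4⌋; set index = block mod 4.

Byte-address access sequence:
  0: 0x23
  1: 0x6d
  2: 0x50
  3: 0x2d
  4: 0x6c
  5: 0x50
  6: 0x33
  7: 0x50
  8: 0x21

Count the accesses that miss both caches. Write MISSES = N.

MISSES = 5

  [0] addr=0x23 blk=8 s=0: MISS | VC []
  [1] addr=0x6d blk=27 s=3: MISS | VC []
  [2] addr=0x50 blk=20 s=0: MISS | VC [8]
  [3] addr=0x2d blk=11 s=3: MISS | VC [8, 27]
  [4] addr=0x6c blk=27 s=3: VC-HIT | VC [8, 11]
  [5] addr=0x50 blk=20 s=0: L1-HIT | VC [8, 11]
  [6] addr=0x33 blk=12 s=0: MISS | VC [8, 11, 20]
  [7] addr=0x50 blk=20 s=0: VC-HIT | VC [8, 11, 12]
  [8] addr=0x21 blk=8 s=0: VC-HIT | VC [20, 11, 12]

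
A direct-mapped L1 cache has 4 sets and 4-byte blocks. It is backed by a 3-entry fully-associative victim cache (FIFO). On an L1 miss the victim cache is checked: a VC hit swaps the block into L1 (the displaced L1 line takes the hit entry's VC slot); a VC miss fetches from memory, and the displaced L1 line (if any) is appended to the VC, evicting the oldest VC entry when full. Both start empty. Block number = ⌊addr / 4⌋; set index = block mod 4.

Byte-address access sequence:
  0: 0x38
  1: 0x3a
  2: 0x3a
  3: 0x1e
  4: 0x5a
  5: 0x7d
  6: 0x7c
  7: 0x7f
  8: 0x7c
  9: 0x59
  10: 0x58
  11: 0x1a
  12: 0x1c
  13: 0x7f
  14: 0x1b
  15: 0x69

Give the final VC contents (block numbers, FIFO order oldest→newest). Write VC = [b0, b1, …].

VC = [7, 22, 6]

  [0] addr=0x38 blk=14 s=2: MISS | VC []
  [1] addr=0x3a blk=14 s=2: L1-HIT | VC []
  [2] addr=0x3a blk=14 s=2: L1-HIT | VC []
  [3] addr=0x1e blk=7 s=3: MISS | VC []
  [4] addr=0x5a blk=22 s=2: MISS | VC [14]
  [5] addr=0x7d blk=31 s=3: MISS | VC [14, 7]
  [6] addr=0x7c blk=31 s=3: L1-HIT | VC [14, 7]
  [7] addr=0x7f blk=31 s=3: L1-HIT | VC [14, 7]
  [8] addr=0x7c blk=31 s=3: L1-HIT | VC [14, 7]
  [9] addr=0x59 blk=22 s=2: L1-HIT | VC [14, 7]
  [10] addr=0x58 blk=22 s=2: L1-HIT | VC [14, 7]
  [11] addr=0x1a blk=6 s=2: MISS | VC [14, 7, 22]
  [12] addr=0x1c blk=7 s=3: VC-HIT | VC [14, 31, 22]
  [13] addr=0x7f blk=31 s=3: VC-HIT | VC [14, 7, 22]
  [14] addr=0x1b blk=6 s=2: L1-HIT | VC [14, 7, 22]
  [15] addr=0x69 blk=26 s=2: MISS | VC [7, 22, 6]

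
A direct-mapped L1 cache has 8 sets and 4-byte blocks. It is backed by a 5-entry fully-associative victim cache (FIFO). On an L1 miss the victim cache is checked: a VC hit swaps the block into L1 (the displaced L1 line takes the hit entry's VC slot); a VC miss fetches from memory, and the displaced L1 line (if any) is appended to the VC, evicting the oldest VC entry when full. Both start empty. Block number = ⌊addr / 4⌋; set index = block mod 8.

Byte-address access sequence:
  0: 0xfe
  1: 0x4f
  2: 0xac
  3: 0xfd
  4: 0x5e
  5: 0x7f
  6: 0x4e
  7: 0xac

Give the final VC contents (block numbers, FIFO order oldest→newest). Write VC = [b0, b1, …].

#0 0xfe→b63/s7 MISS; vc=[]
#1 0x4f→b19/s3 MISS; vc=[]
#2 0xac→b43/s3 MISS; vc=[19]
#3 0xfd→b63/s7 L1-HIT; vc=[19]
#4 0x5e→b23/s7 MISS; vc=[19,63]
#5 0x7f→b31/s7 MISS; vc=[19,63,23]
#6 0x4e→b19/s3 VC-HIT; vc=[43,63,23]
#7 0xac→b43/s3 VC-HIT; vc=[19,63,23]

VC = [19, 63, 23]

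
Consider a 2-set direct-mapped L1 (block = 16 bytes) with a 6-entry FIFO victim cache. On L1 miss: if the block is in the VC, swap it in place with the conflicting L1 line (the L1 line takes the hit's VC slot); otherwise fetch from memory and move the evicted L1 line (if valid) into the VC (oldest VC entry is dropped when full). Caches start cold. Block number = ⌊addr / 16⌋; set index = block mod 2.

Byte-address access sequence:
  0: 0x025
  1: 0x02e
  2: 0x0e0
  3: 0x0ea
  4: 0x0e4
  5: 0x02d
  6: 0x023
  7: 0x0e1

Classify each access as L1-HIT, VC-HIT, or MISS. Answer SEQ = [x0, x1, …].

#0 0x25→b2/s0 MISS; vc=[]
#1 0x2e→b2/s0 L1-HIT; vc=[]
#2 0xe0→b14/s0 MISS; vc=[2]
#3 0xea→b14/s0 L1-HIT; vc=[2]
#4 0xe4→b14/s0 L1-HIT; vc=[2]
#5 0x2d→b2/s0 VC-HIT; vc=[14]
#6 0x23→b2/s0 L1-HIT; vc=[14]
#7 0xe1→b14/s0 VC-HIT; vc=[2]

SEQ = [MISS, L1-HIT, MISS, L1-HIT, L1-HIT, VC-HIT, L1-HIT, VC-HIT]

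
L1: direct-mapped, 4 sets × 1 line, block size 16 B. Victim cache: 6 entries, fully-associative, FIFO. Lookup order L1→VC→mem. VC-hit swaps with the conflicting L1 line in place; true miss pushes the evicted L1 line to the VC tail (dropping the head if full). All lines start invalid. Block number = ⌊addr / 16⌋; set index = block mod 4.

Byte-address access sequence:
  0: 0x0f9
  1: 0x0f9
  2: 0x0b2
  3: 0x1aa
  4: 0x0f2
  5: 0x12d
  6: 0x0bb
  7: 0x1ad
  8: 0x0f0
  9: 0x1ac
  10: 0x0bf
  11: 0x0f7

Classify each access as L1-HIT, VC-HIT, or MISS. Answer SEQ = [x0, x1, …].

  [0] addr=0xf9 blk=15 s=3: MISS | VC []
  [1] addr=0xf9 blk=15 s=3: L1-HIT | VC []
  [2] addr=0xb2 blk=11 s=3: MISS | VC [15]
  [3] addr=0x1aa blk=26 s=2: MISS | VC [15]
  [4] addr=0xf2 blk=15 s=3: VC-HIT | VC [11]
  [5] addr=0x12d blk=18 s=2: MISS | VC [11, 26]
  [6] addr=0xbb blk=11 s=3: VC-HIT | VC [15, 26]
  [7] addr=0x1ad blk=26 s=2: VC-HIT | VC [15, 18]
  [8] addr=0xf0 blk=15 s=3: VC-HIT | VC [11, 18]
  [9] addr=0x1ac blk=26 s=2: L1-HIT | VC [11, 18]
  [10] addr=0xbf blk=11 s=3: VC-HIT | VC [15, 18]
  [11] addr=0xf7 blk=15 s=3: VC-HIT | VC [11, 18]

SEQ = [MISS, L1-HIT, MISS, MISS, VC-HIT, MISS, VC-HIT, VC-HIT, VC-HIT, L1-HIT, VC-HIT, VC-HIT]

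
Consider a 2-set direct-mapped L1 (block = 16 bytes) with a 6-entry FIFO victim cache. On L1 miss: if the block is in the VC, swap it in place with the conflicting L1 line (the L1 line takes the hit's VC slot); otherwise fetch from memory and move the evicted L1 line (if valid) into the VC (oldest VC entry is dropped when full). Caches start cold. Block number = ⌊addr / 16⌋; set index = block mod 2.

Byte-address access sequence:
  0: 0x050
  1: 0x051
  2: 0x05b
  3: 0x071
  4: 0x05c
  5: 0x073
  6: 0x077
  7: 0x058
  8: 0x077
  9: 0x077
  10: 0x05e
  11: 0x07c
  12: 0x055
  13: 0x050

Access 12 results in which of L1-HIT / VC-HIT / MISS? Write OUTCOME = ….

OUTCOME = VC-HIT

#0 0x50→b5/s1 MISS; vc=[]
#1 0x51→b5/s1 L1-HIT; vc=[]
#2 0x5b→b5/s1 L1-HIT; vc=[]
#3 0x71→b7/s1 MISS; vc=[5]
#4 0x5c→b5/s1 VC-HIT; vc=[7]
#5 0x73→b7/s1 VC-HIT; vc=[5]
#6 0x77→b7/s1 L1-HIT; vc=[5]
#7 0x58→b5/s1 VC-HIT; vc=[7]
#8 0x77→b7/s1 VC-HIT; vc=[5]
#9 0x77→b7/s1 L1-HIT; vc=[5]
#10 0x5e→b5/s1 VC-HIT; vc=[7]
#11 0x7c→b7/s1 VC-HIT; vc=[5]
#12 0x55→b5/s1 VC-HIT; vc=[7]
#13 0x50→b5/s1 L1-HIT; vc=[7]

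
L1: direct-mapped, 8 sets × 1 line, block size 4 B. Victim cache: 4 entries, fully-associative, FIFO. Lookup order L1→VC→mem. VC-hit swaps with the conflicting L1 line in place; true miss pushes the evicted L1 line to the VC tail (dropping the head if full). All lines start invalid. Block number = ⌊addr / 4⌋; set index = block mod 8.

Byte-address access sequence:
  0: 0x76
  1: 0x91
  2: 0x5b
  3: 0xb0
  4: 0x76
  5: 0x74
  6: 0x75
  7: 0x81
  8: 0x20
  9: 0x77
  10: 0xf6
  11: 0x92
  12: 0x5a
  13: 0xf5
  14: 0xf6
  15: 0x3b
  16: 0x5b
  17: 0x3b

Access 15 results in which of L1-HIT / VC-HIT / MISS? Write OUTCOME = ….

#0 0x76→b29/s5 MISS; vc=[]
#1 0x91→b36/s4 MISS; vc=[]
#2 0x5b→b22/s6 MISS; vc=[]
#3 0xb0→b44/s4 MISS; vc=[36]
#4 0x76→b29/s5 L1-HIT; vc=[36]
#5 0x74→b29/s5 L1-HIT; vc=[36]
#6 0x75→b29/s5 L1-HIT; vc=[36]
#7 0x81→b32/s0 MISS; vc=[36]
#8 0x20→b8/s0 MISS; vc=[36,32]
#9 0x77→b29/s5 L1-HIT; vc=[36,32]
#10 0xf6→b61/s5 MISS; vc=[36,32,29]
#11 0x92→b36/s4 VC-HIT; vc=[44,32,29]
#12 0x5a→b22/s6 L1-HIT; vc=[44,32,29]
#13 0xf5→b61/s5 L1-HIT; vc=[44,32,29]
#14 0xf6→b61/s5 L1-HIT; vc=[44,32,29]
#15 0x3b→b14/s6 MISS; vc=[44,32,29,22]
#16 0x5b→b22/s6 VC-HIT; vc=[44,32,29,14]
#17 0x3b→b14/s6 VC-HIT; vc=[44,32,29,22]

OUTCOME = MISS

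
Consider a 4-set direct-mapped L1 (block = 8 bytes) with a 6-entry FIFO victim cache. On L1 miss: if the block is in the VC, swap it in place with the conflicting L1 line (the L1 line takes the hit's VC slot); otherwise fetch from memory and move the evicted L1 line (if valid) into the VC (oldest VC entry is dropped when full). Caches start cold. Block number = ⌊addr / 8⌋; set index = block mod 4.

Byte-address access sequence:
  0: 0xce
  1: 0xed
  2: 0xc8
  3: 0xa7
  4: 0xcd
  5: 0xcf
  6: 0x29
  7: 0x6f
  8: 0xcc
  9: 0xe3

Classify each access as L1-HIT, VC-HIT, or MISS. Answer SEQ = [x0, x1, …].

#0 0xce→b25/s1 MISS; vc=[]
#1 0xed→b29/s1 MISS; vc=[25]
#2 0xc8→b25/s1 VC-HIT; vc=[29]
#3 0xa7→b20/s0 MISS; vc=[29]
#4 0xcd→b25/s1 L1-HIT; vc=[29]
#5 0xcf→b25/s1 L1-HIT; vc=[29]
#6 0x29→b5/s1 MISS; vc=[29,25]
#7 0x6f→b13/s1 MISS; vc=[29,25,5]
#8 0xcc→b25/s1 VC-HIT; vc=[29,13,5]
#9 0xe3→b28/s0 MISS; vc=[29,13,5,20]

SEQ = [MISS, MISS, VC-HIT, MISS, L1-HIT, L1-HIT, MISS, MISS, VC-HIT, MISS]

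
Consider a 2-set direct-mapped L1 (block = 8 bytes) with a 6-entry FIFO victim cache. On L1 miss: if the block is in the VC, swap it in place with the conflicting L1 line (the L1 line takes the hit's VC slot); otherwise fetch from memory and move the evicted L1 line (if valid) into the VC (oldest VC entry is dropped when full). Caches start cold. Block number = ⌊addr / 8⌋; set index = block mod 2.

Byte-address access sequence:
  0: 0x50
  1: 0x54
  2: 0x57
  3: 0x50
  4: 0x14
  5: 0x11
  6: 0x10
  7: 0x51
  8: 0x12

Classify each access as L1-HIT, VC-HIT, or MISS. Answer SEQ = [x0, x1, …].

SEQ = [MISS, L1-HIT, L1-HIT, L1-HIT, MISS, L1-HIT, L1-HIT, VC-HIT, VC-HIT]

0: 0x50 (blk 10, set 0) → MISS  vc=[]
1: 0x54 (blk 10, set 0) → L1-HIT  vc=[]
2: 0x57 (blk 10, set 0) → L1-HIT  vc=[]
3: 0x50 (blk 10, set 0) → L1-HIT  vc=[]
4: 0x14 (blk 2, set 0) → MISS  vc=[10]
5: 0x11 (blk 2, set 0) → L1-HIT  vc=[10]
6: 0x10 (blk 2, set 0) → L1-HIT  vc=[10]
7: 0x51 (blk 10, set 0) → VC-HIT  vc=[2]
8: 0x12 (blk 2, set 0) → VC-HIT  vc=[10]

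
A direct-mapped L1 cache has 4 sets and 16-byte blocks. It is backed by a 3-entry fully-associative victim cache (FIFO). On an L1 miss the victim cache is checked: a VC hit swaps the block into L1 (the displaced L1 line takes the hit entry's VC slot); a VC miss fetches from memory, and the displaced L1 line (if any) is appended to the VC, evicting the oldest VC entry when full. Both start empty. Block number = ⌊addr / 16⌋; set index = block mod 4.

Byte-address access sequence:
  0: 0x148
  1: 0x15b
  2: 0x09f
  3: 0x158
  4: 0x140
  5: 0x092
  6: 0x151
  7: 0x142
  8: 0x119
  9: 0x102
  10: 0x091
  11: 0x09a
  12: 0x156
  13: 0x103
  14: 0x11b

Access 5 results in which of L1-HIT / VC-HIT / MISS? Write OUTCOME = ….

OUTCOME = VC-HIT

0: 0x148 (blk 20, set 0) → MISS  vc=[]
1: 0x15b (blk 21, set 1) → MISS  vc=[]
2: 0x9f (blk 9, set 1) → MISS  vc=[21]
3: 0x158 (blk 21, set 1) → VC-HIT  vc=[9]
4: 0x140 (blk 20, set 0) → L1-HIT  vc=[9]
5: 0x92 (blk 9, set 1) → VC-HIT  vc=[21]
6: 0x151 (blk 21, set 1) → VC-HIT  vc=[9]
7: 0x142 (blk 20, set 0) → L1-HIT  vc=[9]
8: 0x119 (blk 17, set 1) → MISS  vc=[9, 21]
9: 0x102 (blk 16, set 0) → MISS  vc=[9, 21, 20]
10: 0x91 (blk 9, set 1) → VC-HIT  vc=[17, 21, 20]
11: 0x9a (blk 9, set 1) → L1-HIT  vc=[17, 21, 20]
12: 0x156 (blk 21, set 1) → VC-HIT  vc=[17, 9, 20]
13: 0x103 (blk 16, set 0) → L1-HIT  vc=[17, 9, 20]
14: 0x11b (blk 17, set 1) → VC-HIT  vc=[21, 9, 20]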